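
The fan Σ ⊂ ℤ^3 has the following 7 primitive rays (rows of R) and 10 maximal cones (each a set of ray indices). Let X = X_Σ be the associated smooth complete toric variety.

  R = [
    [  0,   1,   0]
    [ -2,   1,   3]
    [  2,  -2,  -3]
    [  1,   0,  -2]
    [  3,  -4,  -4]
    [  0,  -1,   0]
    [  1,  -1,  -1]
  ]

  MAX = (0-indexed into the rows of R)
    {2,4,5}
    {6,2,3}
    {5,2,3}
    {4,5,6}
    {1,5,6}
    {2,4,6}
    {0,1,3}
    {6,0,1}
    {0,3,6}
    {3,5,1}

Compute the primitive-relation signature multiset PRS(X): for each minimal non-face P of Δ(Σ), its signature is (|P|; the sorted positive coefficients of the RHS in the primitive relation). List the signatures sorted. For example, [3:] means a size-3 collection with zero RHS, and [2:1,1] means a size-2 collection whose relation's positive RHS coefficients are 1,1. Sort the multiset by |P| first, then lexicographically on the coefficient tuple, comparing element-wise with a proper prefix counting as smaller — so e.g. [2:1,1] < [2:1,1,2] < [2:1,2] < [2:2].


Δ(Σ) — 7 vertices, 9 min non-faces:

  P = {0,5}:  v_{0} + v_{5} = 0 — sig = [2:]
  P = {1,2}:  v_{1} + v_{2} = v_{5} — sig = [2:1]
  P = {0,2}:  v_{0} + v_{2} = v_{3} + v_{6} — sig = [2:1,1]
  P = {0,4}:  v_{0} + v_{4} = v_{2} + v_{6} — sig = [2:1,1]
  P = {1,4}:  v_{1} + v_{4} = 2·v_{5} + v_{6} — sig = [2:1,2]
  P = {3,4}:  v_{3} + v_{4} = 2·v_{2} — sig = [2:2]
  P = {1,3,6}:  v_{1} + v_{3} + v_{6} = 0 — sig = [3:]
  P = {2,5,6}:  v_{2} + v_{5} + v_{6} = v_{4} — sig = [3:1]
  P = {3,5,6}:  v_{3} + v_{5} + v_{6} = v_{2} — sig = [3:1]

Sorted signature multiset PRS(X):
[[2:], [2:1], [2:1,1], [2:1,1], [2:1,2], [2:2], [3:], [3:1], [3:1]]


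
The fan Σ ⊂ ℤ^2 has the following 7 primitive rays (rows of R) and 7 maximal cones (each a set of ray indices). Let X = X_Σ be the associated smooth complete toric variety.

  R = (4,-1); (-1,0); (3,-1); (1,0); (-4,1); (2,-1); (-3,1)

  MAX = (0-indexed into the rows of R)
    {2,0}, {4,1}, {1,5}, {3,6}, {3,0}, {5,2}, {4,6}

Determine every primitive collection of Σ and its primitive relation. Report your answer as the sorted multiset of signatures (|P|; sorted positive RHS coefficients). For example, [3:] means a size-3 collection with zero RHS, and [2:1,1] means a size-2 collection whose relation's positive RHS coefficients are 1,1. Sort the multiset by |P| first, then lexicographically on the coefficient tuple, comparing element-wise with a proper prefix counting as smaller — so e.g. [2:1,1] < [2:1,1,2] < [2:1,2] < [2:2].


Σ has 14 primitive collections:

  P = {0,4}:  v_{0} + v_{4} = 0 — sig = [2:]
  P = {1,3}:  v_{1} + v_{3} = 0 — sig = [2:]
  P = {2,6}:  v_{2} + v_{6} = 0 — sig = [2:]
  P = {0,1}:  v_{0} + v_{1} = v_{2} — sig = [2:1]
  P = {0,6}:  v_{0} + v_{6} = v_{3} — sig = [2:1]
  P = {1,2}:  v_{1} + v_{2} = v_{5} — sig = [2:1]
  P = {1,6}:  v_{1} + v_{6} = v_{4} — sig = [2:1]
  P = {2,3}:  v_{2} + v_{3} = v_{0} — sig = [2:1]
  P = {2,4}:  v_{2} + v_{4} = v_{1} — sig = [2:1]
  P = {3,4}:  v_{3} + v_{4} = v_{6} — sig = [2:1]
  P = {3,5}:  v_{3} + v_{5} = v_{2} — sig = [2:1]
  P = {5,6}:  v_{5} + v_{6} = v_{1} — sig = [2:1]
  P = {0,5}:  v_{0} + v_{5} = 2·v_{2} — sig = [2:2]
  P = {4,5}:  v_{4} + v_{5} = 2·v_{1} — sig = [2:2]

Sorted signature multiset PRS(X):
[[2:], [2:], [2:], [2:1], [2:1], [2:1], [2:1], [2:1], [2:1], [2:1], [2:1], [2:1], [2:2], [2:2]]


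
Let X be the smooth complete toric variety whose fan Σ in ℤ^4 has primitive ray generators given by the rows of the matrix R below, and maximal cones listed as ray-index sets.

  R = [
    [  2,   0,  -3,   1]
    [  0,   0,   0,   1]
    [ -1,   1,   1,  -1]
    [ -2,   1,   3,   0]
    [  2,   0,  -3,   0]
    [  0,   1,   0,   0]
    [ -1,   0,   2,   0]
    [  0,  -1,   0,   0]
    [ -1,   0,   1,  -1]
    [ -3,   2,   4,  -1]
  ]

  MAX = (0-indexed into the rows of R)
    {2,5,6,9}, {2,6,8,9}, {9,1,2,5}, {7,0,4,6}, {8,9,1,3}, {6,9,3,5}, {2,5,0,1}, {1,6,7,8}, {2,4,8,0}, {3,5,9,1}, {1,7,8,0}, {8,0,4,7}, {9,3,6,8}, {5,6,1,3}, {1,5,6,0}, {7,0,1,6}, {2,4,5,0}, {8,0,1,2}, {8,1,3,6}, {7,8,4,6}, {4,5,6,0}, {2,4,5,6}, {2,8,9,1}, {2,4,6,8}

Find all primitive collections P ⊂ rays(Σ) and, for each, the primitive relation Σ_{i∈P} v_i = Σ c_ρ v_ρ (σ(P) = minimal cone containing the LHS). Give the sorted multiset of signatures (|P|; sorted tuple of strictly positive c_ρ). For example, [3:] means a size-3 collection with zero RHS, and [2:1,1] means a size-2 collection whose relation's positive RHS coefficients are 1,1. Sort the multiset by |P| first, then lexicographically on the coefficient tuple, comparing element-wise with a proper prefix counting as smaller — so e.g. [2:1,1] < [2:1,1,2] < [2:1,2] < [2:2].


15 collections generate NE(X_Σ); each relation:

  P={5,7}:  v_{5} + v_{7} = 0  ⇒ sig = [2:]
  P={1,4}:  v_{1} + v_{4} = v_{0}  ⇒ sig = [2:1]
  P={2,3}:  v_{2} + v_{3} = v_{9}  ⇒ sig = [2:1]
  P={2,7}:  v_{2} + v_{7} = v_{8}  ⇒ sig = [2:1]
  P={3,4}:  v_{3} + v_{4} = v_{5}  ⇒ sig = [2:1]
  P={5,8}:  v_{5} + v_{8} = v_{2}  ⇒ sig = [2:1]
  P={0,3}:  v_{0} + v_{3} = v_{1} + v_{5}  ⇒ sig = [2:1,1]
  P={4,9}:  v_{4} + v_{9} = v_{2} + v_{5}  ⇒ sig = [2:1,1]
  P={7,9}:  v_{7} + v_{9} = v_{3} + v_{8}  ⇒ sig = [2:1,1]
  P={0,9}:  v_{0} + v_{9} = v_{1} + v_{2} + v_{5}  ⇒ sig = [2:1,1,1]
  P={3,7}:  v_{3} + v_{7} = v_{1} + v_{6} + v_{8}  ⇒ sig = [2:1,1,1]
  P={0,6,8}:  v_{0} + v_{6} + v_{8} = 0  ⇒ sig = [3:]
  P={0,2,6}:  v_{0} + v_{2} + v_{6} = v_{5}  ⇒ sig = [3:1]
  P={1,2,6}:  v_{1} + v_{2} + v_{6} = v_{3}  ⇒ sig = [3:1]
  P={1,6,9}:  v_{1} + v_{6} + v_{9} = 2·v_{3}  ⇒ sig = [3:2]

Sorted signature multiset PRS(X):
[[2:], [2:1], [2:1], [2:1], [2:1], [2:1], [2:1,1], [2:1,1], [2:1,1], [2:1,1,1], [2:1,1,1], [3:], [3:1], [3:1], [3:2]]


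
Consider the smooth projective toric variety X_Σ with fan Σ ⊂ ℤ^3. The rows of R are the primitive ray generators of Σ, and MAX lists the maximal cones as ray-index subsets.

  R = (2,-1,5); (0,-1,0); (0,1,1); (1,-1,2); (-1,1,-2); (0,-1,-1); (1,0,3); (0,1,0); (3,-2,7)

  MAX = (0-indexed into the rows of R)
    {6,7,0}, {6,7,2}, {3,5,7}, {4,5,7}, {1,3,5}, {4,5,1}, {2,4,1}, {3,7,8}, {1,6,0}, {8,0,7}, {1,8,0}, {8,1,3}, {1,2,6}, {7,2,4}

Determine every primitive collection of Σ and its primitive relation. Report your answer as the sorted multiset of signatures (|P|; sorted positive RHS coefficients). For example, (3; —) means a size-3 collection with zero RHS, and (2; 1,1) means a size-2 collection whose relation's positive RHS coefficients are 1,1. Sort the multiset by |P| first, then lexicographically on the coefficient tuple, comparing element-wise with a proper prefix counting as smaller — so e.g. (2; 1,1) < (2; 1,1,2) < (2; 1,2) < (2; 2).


Primitive collections (15):

  P = {1,7}:  v_{1} + v_{7} = 0  so sig = (2; —)
  P = {2,5}:  v_{2} + v_{5} = 0  so sig = (2; —)
  P = {3,4}:  v_{3} + v_{4} = 0  so sig = (2; —)
  P = {0,3}:  v_{0} + v_{3} = v_{8}  so sig = (2; 1)
  P = {0,4}:  v_{0} + v_{4} = v_{6}  so sig = (2; 1)
  P = {2,3}:  v_{2} + v_{3} = v_{6}  so sig = (2; 1)
  P = {3,6}:  v_{3} + v_{6} = v_{0}  so sig = (2; 1)
  P = {4,6}:  v_{4} + v_{6} = v_{2}  so sig = (2; 1)
  P = {4,8}:  v_{4} + v_{8} = v_{0}  so sig = (2; 1)
  P = {5,6}:  v_{5} + v_{6} = v_{3}  so sig = (2; 1)
  P = {2,8}:  v_{2} + v_{8} = v_{0} + v_{6}  so sig = (2; 1,1)
  P = {0,2}:  v_{0} + v_{2} = 2·v_{6}  so sig = (2; 2)
  P = {0,5}:  v_{0} + v_{5} = 2·v_{3}  so sig = (2; 2)
  P = {6,8}:  v_{6} + v_{8} = 2·v_{0}  so sig = (2; 2)
  P = {5,8}:  v_{5} + v_{8} = 3·v_{3}  so sig = (2; 3)

Signatures (|P|; sorted positive RHS coefficients), sorted:
{ (2; —) ×3,  (2; 1) ×7,  (2; 1,1),  (2; 2) ×3,  (2; 3) }


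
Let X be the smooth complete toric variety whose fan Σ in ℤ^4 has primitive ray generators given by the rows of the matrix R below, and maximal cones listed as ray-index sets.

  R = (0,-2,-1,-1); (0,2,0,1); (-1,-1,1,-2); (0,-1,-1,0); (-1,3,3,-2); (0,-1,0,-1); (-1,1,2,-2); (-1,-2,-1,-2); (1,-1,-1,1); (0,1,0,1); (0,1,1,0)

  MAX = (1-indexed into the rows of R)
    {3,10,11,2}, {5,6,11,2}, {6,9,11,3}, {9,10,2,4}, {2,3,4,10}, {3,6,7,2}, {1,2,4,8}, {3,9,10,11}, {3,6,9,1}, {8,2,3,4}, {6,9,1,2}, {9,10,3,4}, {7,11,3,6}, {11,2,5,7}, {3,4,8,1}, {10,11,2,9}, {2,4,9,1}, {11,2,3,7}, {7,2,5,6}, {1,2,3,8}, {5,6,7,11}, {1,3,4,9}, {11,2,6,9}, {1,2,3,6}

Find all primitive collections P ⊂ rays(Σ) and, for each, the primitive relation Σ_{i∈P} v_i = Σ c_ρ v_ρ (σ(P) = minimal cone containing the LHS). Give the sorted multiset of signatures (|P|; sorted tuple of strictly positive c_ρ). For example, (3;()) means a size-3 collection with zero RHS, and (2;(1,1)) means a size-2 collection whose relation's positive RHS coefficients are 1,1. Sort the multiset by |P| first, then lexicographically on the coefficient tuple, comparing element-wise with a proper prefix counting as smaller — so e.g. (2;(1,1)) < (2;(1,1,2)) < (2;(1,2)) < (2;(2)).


Δ(Σ) — 11 vertices, 24 min non-faces:

  • {4,11}:  v_{4} + v_{11} = 0 — sig = (2;())
  • {6,10}:  v_{6} + v_{10} = 0 — sig = (2;())
  • {1,10}:  v_{1} + v_{10} = v_{4} — sig = (2;(1))
  • {1,11}:  v_{1} + v_{11} = v_{6} — sig = (2;(1))
  • {4,6}:  v_{4} + v_{6} = v_{1} — sig = (2;(1))
  • {7,9}:  v_{7} + v_{9} = v_{6} + v_{11} — sig = (2;(1,1))
  • {8,9}:  v_{8} + v_{9} = v_{1} + v_{4} — sig = (2;(1,1))
  • {4,5}:  v_{4} + v_{5} = v_{2} + v_{6} + v_{7} — sig = (2;(1,1,1))
  • {4,7}:  v_{4} + v_{7} = v_{2} + v_{3} + v_{6} — sig = (2;(1,1,1))
  • {5,10}:  v_{5} + v_{10} = v_{2} + v_{7} + v_{11} — sig = (2;(1,1,1))
  • {7,10}:  v_{7} + v_{10} = v_{2} + v_{3} + v_{11} — sig = (2;(1,1,1))
  • {8,11}:  v_{8} + v_{11} = v_{1} + v_{2} + v_{3} — sig = (2;(1,1,1))
  • {1,5}:  v_{1} + v_{5} = v_{2} + 2·v_{6} + v_{7} — sig = (2;(1,1,2))
  • {1,7}:  v_{1} + v_{7} = v_{2} + v_{3} + 2·v_{6} — sig = (2;(1,1,2))
  • {6,8}:  v_{6} + v_{8} = 2·v_{1} + v_{2} + v_{3} — sig = (2;(1,1,2))
  • {8,10}:  v_{8} + v_{10} = v_{2} + v_{3} + 2·v_{4} — sig = (2;(1,1,2))
  • {7,8}:  v_{7} + v_{8} = v_{1} + 2·v_{2} + 2·v_{3} + v_{6} — sig = (2;(1,1,2,2))
  • {5,9}:  v_{5} + v_{9} = v_{2} + 2·v_{6} + 2·v_{11} — sig = (2;(1,2,2))
  • {3,5}:  v_{3} + v_{5} = 2·v_{7} — sig = (2;(2))
  • {5,8}:  v_{5} + v_{8} = 3·v_{2} + 2·v_{3} + 3·v_{6} — sig = (2;(2,3,3))
  • {2,3,9}:  v_{2} + v_{3} + v_{9} = 0 — sig = (3;())
  • {1,2,3,4}:  v_{1} + v_{2} + v_{3} + v_{4} = v_{8} — sig = (4;(1))
  • {2,3,6,11}:  v_{2} + v_{3} + v_{6} + v_{11} = v_{7} — sig = (4;(1))
  • {2,6,7,11}:  v_{2} + v_{6} + v_{7} + v_{11} = v_{5} — sig = (4;(1))

Hence PRS(X_Σ) =
    |P|=2: 20 collections, coeffs (), (), (1), (1), (1), (1,1), (1,1), (1,1,1), (1,1,1), (1,1,1), (1,1,1), (1,1,1), (1,1,2), (1,1,2), (1,1,2), (1,1,2), (1,1,2,2), (1,2,2), (2), (2,3,3)
    |P|=3: 1 collection, coeffs ()
    |P|=4: 3 collections, coeffs (1), (1), (1)


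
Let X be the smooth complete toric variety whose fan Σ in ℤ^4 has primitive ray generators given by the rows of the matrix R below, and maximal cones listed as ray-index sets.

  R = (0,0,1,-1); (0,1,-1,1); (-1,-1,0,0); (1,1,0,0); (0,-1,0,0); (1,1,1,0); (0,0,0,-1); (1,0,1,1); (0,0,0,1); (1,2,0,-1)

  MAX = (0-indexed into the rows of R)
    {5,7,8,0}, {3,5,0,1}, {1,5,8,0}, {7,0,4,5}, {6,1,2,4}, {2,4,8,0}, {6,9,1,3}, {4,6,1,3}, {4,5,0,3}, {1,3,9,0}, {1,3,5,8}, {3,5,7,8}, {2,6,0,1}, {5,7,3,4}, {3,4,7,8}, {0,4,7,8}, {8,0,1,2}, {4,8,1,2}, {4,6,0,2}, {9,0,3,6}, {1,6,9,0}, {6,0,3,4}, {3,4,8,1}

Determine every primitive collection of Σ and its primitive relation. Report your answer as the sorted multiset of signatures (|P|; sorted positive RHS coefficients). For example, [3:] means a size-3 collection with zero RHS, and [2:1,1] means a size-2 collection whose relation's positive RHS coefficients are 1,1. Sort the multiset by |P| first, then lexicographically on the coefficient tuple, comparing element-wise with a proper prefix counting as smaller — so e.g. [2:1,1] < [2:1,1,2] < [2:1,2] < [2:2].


Σ has 18 primitive collections:

  • {2,3}:  v_{2} + v_{3} = 0  ⇒ sig = [2:]
  • {6,8}:  v_{6} + v_{8} = 0  ⇒ sig = [2:]
  • {2,5}:  v_{2} + v_{5} = v_{0} + v_{8}  ⇒ sig = [2:1,1]
  • {4,9}:  v_{4} + v_{9} = v_{3} + v_{6}  ⇒ sig = [2:1,1]
  • {5,6}:  v_{5} + v_{6} = v_{0} + v_{3}  ⇒ sig = [2:1,1]
  • {6,7}:  v_{6} + v_{7} = v_{4} + v_{5}  ⇒ sig = [2:1,1]
  • {7,9}:  v_{7} + v_{9} = v_{3} + v_{5}  ⇒ sig = [2:1,1]
  • {2,9}:  v_{2} + v_{9} = v_{0} + v_{1} + v_{6}  ⇒ sig = [2:1,1,1]
  • {8,9}:  v_{8} + v_{9} = v_{0} + v_{1} + v_{3}  ⇒ sig = [2:1,1,1]
  • {2,7}:  v_{2} + v_{7} = v_{0} + v_{4} + 2·v_{8}  ⇒ sig = [2:1,1,2]
  • {1,7}:  v_{1} + v_{7} = v_{3} + 2·v_{8}  ⇒ sig = [2:1,2]
  • {5,9}:  v_{5} + v_{9} = 2·v_{0} + v_{1} + 2·v_{3}  ⇒ sig = [2:1,2,2]
  • {0,1,4}:  v_{0} + v_{1} + v_{4} = 0  ⇒ sig = [3:]
  • {0,3,8}:  v_{0} + v_{3} + v_{8} = v_{5}  ⇒ sig = [3:1]
  • {4,5,8}:  v_{4} + v_{5} + v_{8} = v_{7}  ⇒ sig = [3:1]
  • {1,4,5}:  v_{1} + v_{4} + v_{5} = v_{3} + v_{8}  ⇒ sig = [3:1,1]
  • {0,3,7}:  v_{0} + v_{3} + v_{7} = v_{4} + 2·v_{5}  ⇒ sig = [3:1,2]
  • {0,1,3,6}:  v_{0} + v_{1} + v_{3} + v_{6} = v_{9}  ⇒ sig = [4:1]

Hence PRS(X_Σ) =
    |P|=2: 12 collections, coeffs (), (), (1,1), (1,1), (1,1), (1,1), (1,1), (1,1,1), (1,1,1), (1,1,2), (1,2), (1,2,2)
    |P|=3: 5 collections, coeffs (), (1), (1), (1,1), (1,2)
    |P|=4: 1 collection, coeffs (1)


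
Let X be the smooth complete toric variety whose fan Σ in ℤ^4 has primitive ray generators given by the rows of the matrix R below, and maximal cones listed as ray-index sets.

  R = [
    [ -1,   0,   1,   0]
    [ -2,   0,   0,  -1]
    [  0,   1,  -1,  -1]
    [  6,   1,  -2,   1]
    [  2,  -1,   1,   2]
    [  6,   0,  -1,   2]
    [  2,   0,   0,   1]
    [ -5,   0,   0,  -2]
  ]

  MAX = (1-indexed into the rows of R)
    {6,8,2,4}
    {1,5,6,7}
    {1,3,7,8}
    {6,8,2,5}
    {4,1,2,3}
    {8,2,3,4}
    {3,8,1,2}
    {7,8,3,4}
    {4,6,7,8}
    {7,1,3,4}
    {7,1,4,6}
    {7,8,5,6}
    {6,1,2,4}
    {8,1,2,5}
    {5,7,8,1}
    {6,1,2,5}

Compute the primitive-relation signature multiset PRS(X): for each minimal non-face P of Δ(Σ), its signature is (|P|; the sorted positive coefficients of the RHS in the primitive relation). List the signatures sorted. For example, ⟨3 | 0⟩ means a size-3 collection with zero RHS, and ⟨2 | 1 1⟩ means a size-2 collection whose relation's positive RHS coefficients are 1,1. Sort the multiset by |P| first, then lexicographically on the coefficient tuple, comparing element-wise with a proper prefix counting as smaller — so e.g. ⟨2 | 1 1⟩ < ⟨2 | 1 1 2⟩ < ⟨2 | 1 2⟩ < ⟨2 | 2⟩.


Δ(Σ) — 8 vertices, 6 min non-faces:

  P={2,7}:  v_{2} + v_{7} = 0 — sig = ⟨2 | 0⟩
  P={3,5}:  v_{3} + v_{5} = v_{7} — sig = ⟨2 | 1⟩
  P={3,6}:  v_{3} + v_{6} = v_{4} — sig = ⟨2 | 1⟩
  P={4,5}:  v_{4} + v_{5} = v_{6} + v_{7} — sig = ⟨2 | 1 1⟩
  P={1,6,8}:  v_{1} + v_{6} + v_{8} = 0 — sig = ⟨3 | 0⟩
  P={1,4,8}:  v_{1} + v_{4} + v_{8} = v_{3} — sig = ⟨3 | 1⟩

Sorted signature multiset PRS(X):
[⟨2 | 0⟩, ⟨2 | 1⟩, ⟨2 | 1⟩, ⟨2 | 1 1⟩, ⟨3 | 0⟩, ⟨3 | 1⟩]


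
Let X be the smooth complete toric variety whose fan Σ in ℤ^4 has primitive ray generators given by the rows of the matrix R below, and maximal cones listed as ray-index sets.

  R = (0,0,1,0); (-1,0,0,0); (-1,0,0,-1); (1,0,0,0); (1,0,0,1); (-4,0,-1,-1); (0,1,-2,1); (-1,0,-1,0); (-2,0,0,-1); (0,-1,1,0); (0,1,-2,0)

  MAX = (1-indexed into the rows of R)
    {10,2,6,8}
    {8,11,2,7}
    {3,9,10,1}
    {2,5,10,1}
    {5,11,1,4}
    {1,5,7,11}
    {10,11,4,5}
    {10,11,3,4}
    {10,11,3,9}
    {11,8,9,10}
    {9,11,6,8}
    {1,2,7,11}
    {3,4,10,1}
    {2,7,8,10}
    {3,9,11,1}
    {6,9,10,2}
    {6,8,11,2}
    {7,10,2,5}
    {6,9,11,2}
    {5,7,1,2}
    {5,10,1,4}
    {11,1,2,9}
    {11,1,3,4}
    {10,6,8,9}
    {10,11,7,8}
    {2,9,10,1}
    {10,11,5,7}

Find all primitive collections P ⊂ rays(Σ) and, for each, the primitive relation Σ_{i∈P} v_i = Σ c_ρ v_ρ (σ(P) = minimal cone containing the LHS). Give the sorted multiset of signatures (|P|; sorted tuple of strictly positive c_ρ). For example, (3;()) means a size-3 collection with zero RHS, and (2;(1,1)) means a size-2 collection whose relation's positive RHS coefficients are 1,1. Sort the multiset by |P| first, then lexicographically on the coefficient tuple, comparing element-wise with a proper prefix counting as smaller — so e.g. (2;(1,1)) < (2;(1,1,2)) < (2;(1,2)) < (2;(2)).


Primitive collections (23):

  P = {2,4}:  v_{2} + v_{4} = 0  ⇒ sig = (2;())
  P = {3,5}:  v_{3} + v_{5} = 0  ⇒ sig = (2;())
  P = {1,8}:  v_{1} + v_{8} = v_{2}  ⇒ sig = (2;(1))
  P = {2,3}:  v_{2} + v_{3} = v_{9}  ⇒ sig = (2;(1))
  P = {4,9}:  v_{4} + v_{9} = v_{3}  ⇒ sig = (2;(1))
  P = {5,9}:  v_{5} + v_{9} = v_{2}  ⇒ sig = (2;(1))
  P = {3,7}:  v_{3} + v_{7} = v_{2} + v_{11}  ⇒ sig = (2;(1,1))
  P = {4,6}:  v_{4} + v_{6} = v_{8} + v_{9}  ⇒ sig = (2;(1,1))
  P = {4,7}:  v_{4} + v_{7} = v_{5} + v_{11}  ⇒ sig = (2;(1,1))
  P = {4,8}:  v_{4} + v_{8} = v_{10} + v_{11}  ⇒ sig = (2;(1,1))
  P = {5,8}:  v_{5} + v_{8} = v_{7} + v_{10}  ⇒ sig = (2;(1,1))
  P = {3,8}:  v_{3} + v_{8} = v_{9} + v_{10} + v_{11}  ⇒ sig = (2;(1,1,1))
  P = {6,7}:  v_{6} + v_{7} = 3·v_{2} + v_{8} + v_{11}  ⇒ sig = (2;(1,1,3))
  P = {1,6}:  v_{1} + v_{6} = 2·v_{2} + v_{9}  ⇒ sig = (2;(1,2))
  P = {3,6}:  v_{3} + v_{6} = v_{8} + 2·v_{9}  ⇒ sig = (2;(1,2))
  P = {5,6}:  v_{5} + v_{6} = 2·v_{2} + v_{8}  ⇒ sig = (2;(1,2))
  P = {7,9}:  v_{7} + v_{9} = 2·v_{2} + v_{11}  ⇒ sig = (2;(1,2))
  P = {1,10,11}:  v_{1} + v_{10} + v_{11} = 0  ⇒ sig = (3;())
  P = {2,5,11}:  v_{2} + v_{5} + v_{11} = v_{7}  ⇒ sig = (3;(1))
  P = {2,8,9}:  v_{2} + v_{8} + v_{9} = v_{6}  ⇒ sig = (3;(1))
  P = {2,10,11}:  v_{2} + v_{10} + v_{11} = v_{8}  ⇒ sig = (3;(1))
  P = {1,7,10}:  v_{1} + v_{7} + v_{10} = v_{2} + v_{5}  ⇒ sig = (3;(1,1))
  P = {6,10,11}:  v_{6} + v_{10} + v_{11} = 2·v_{8} + v_{9}  ⇒ sig = (3;(1,2))

Signatures (|P|; sorted positive RHS coefficients), sorted:
    |P|=2: 17 collections, coeffs (), (), (1), (1), (1), (1), (1,1), (1,1), (1,1), (1,1), (1,1), (1,1,1), (1,1,3), (1,2), (1,2), (1,2), (1,2)
    |P|=3: 6 collections, coeffs (), (1), (1), (1), (1,1), (1,2)


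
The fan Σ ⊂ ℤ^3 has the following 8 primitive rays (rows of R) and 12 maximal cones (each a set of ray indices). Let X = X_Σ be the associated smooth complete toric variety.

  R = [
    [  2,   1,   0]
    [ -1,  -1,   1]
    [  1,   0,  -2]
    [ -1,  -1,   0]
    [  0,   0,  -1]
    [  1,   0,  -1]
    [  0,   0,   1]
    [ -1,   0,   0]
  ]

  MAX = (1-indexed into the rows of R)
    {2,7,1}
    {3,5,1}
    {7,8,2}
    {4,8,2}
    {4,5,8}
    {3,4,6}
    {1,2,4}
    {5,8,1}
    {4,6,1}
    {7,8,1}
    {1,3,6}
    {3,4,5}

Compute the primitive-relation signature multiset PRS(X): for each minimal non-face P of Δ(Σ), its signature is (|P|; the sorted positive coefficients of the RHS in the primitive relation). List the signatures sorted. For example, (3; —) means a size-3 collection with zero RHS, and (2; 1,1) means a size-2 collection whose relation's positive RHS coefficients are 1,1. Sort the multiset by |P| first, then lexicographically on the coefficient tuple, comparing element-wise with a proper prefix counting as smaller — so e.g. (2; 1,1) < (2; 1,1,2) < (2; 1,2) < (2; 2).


14 collections generate NE(X_Σ); each relation:

  P = {5,7}:  v_{5} + v_{7} = 0  so sig = (2; —)
  P = {2,5}:  v_{2} + v_{5} = v_{4}  so sig = (2; 1)
  P = {3,7}:  v_{3} + v_{7} = v_{6}  so sig = (2; 1)
  P = {4,7}:  v_{4} + v_{7} = v_{2}  so sig = (2; 1)
  P = {5,6}:  v_{5} + v_{6} = v_{3}  so sig = (2; 1)
  P = {6,8}:  v_{6} + v_{8} = v_{5}  so sig = (2; 1)
  P = {2,3}:  v_{2} + v_{3} = v_{4} + v_{6}  so sig = (2; 1,1)
  P = {6,7}:  v_{6} + v_{7} = v_{1} + v_{4}  so sig = (2; 1,1)
  P = {2,6}:  v_{2} + v_{6} = v_{1} + 2·v_{4}  so sig = (2; 1,2)
  P = {3,8}:  v_{3} + v_{8} = 2·v_{5}  so sig = (2; 2)
  P = {1,4,8}:  v_{1} + v_{4} + v_{8} = 0  so sig = (3; —)
  P = {1,2,8}:  v_{1} + v_{2} + v_{8} = v_{7}  so sig = (3; 1)
  P = {1,4,5}:  v_{1} + v_{4} + v_{5} = v_{6}  so sig = (3; 1)
  P = {1,3,4}:  v_{1} + v_{3} + v_{4} = 2·v_{6}  so sig = (3; 2)

Signatures (|P|; sorted positive RHS coefficients), sorted:
{ (2; —),  (2; 1) ×5,  (2; 1,1) ×2,  (2; 1,2),  (2; 2),  (3; —),  (3; 1) ×2,  (3; 2) }


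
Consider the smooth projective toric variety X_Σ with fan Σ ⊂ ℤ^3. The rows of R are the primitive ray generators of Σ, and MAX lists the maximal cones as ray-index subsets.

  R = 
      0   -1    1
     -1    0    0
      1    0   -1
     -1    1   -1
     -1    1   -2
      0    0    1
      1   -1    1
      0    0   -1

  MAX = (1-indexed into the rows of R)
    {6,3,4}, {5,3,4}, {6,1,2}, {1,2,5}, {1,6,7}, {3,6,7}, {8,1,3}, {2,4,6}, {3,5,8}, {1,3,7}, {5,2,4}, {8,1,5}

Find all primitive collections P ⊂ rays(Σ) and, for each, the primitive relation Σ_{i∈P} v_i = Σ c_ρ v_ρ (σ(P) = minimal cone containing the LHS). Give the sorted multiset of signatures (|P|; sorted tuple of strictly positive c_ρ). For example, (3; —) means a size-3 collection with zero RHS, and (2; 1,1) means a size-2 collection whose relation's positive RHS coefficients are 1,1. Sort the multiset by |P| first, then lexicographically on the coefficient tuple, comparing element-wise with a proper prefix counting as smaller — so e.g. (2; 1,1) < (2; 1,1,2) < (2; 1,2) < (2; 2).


12 minimal non-faces of Δ(Σ) (on 8 rays):

  P = {4,7}:  v_{4} + v_{7} = 0  ⇒ sig = (2; —)
  P = {6,8}:  v_{6} + v_{8} = 0  ⇒ sig = (2; —)
  P = {1,4}:  v_{1} + v_{4} = v_{2}  ⇒ sig = (2; 1)
  P = {2,3}:  v_{2} + v_{3} = v_{8}  ⇒ sig = (2; 1)
  P = {2,7}:  v_{2} + v_{7} = v_{1}  ⇒ sig = (2; 1)
  P = {4,8}:  v_{4} + v_{8} = v_{5}  ⇒ sig = (2; 1)
  P = {5,6}:  v_{5} + v_{6} = v_{4}  ⇒ sig = (2; 1)
  P = {5,7}:  v_{5} + v_{7} = v_{8}  ⇒ sig = (2; 1)
  P = {2,8}:  v_{2} + v_{8} = v_{1} + v_{5}  ⇒ sig = (2; 1,1)
  P = {7,8}:  v_{7} + v_{8} = v_{1} + v_{3}  ⇒ sig = (2; 1,1)
  P = {1,3,6}:  v_{1} + v_{3} + v_{6} = v_{7}  ⇒ sig = (3; 1)
  P = {1,3,5}:  v_{1} + v_{3} + v_{5} = 2·v_{8}  ⇒ sig = (3; 2)

Sorted signature multiset PRS(X):
{ (2; —) ×2,  (2; 1) ×6,  (2; 1,1) ×2,  (3; 1),  (3; 2) }


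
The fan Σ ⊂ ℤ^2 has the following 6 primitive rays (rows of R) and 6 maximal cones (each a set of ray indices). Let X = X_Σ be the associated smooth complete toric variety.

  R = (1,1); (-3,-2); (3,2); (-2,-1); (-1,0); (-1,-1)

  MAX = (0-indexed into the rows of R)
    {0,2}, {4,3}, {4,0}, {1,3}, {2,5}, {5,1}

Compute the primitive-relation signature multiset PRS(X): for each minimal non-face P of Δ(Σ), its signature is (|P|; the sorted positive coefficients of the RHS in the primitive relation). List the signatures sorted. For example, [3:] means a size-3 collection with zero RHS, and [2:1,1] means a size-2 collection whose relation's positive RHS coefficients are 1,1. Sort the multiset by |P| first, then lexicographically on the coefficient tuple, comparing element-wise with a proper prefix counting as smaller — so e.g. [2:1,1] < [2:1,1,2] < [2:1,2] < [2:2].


Σ has 9 primitive collections:

  {0,5}:  v_{0} + v_{5} = 0  →  sig = [2:]
  {1,2}:  v_{1} + v_{2} = 0  →  sig = [2:]
  {0,1}:  v_{0} + v_{1} = v_{3}  →  sig = [2:1]
  {0,3}:  v_{0} + v_{3} = v_{4}  →  sig = [2:1]
  {2,3}:  v_{2} + v_{3} = v_{0}  →  sig = [2:1]
  {3,5}:  v_{3} + v_{5} = v_{1}  →  sig = [2:1]
  {4,5}:  v_{4} + v_{5} = v_{3}  →  sig = [2:1]
  {1,4}:  v_{1} + v_{4} = 2·v_{3}  →  sig = [2:2]
  {2,4}:  v_{2} + v_{4} = 2·v_{0}  →  sig = [2:2]

Sorted signature multiset PRS(X):
{ [2:] ×2,  [2:1] ×5,  [2:2] ×2 }


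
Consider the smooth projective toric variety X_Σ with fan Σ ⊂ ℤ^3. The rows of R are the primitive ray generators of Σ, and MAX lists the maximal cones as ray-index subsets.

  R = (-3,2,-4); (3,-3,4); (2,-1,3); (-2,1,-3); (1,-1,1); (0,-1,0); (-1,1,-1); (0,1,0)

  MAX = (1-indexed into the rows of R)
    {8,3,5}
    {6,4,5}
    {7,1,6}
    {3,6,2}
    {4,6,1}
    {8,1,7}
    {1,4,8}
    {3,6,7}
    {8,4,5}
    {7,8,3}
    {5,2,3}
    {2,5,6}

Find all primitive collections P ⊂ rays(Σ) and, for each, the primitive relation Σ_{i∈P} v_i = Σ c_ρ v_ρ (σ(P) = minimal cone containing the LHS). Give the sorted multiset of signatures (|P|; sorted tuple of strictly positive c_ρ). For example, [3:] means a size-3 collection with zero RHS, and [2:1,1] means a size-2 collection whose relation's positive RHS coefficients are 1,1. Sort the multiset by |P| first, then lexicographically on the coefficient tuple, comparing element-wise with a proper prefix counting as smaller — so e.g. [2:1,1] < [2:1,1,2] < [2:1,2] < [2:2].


Δ(Σ) — 8 vertices, 11 min non-faces:

  P = {3,4}:  v_{3} + v_{4} = 0 — sig = [2:]
  P = {5,7}:  v_{5} + v_{7} = 0 — sig = [2:]
  P = {6,8}:  v_{6} + v_{8} = 0 — sig = [2:]
  P = {1,2}:  v_{1} + v_{2} = v_{6} — sig = [2:1]
  P = {1,3}:  v_{1} + v_{3} = v_{7} — sig = [2:1]
  P = {1,5}:  v_{1} + v_{5} = v_{4} — sig = [2:1]
  P = {4,7}:  v_{4} + v_{7} = v_{1} — sig = [2:1]
  P = {2,4}:  v_{2} + v_{4} = v_{5} + v_{6} — sig = [2:1,1]
  P = {2,7}:  v_{2} + v_{7} = v_{3} + v_{6} — sig = [2:1,1]
  P = {2,8}:  v_{2} + v_{8} = v_{3} + v_{5} — sig = [2:1,1]
  P = {3,5,6}:  v_{3} + v_{5} + v_{6} = v_{2} — sig = [3:1]

Sorted signature multiset PRS(X):
{ [2:] ×3,  [2:1] ×4,  [2:1,1] ×3,  [3:1] }


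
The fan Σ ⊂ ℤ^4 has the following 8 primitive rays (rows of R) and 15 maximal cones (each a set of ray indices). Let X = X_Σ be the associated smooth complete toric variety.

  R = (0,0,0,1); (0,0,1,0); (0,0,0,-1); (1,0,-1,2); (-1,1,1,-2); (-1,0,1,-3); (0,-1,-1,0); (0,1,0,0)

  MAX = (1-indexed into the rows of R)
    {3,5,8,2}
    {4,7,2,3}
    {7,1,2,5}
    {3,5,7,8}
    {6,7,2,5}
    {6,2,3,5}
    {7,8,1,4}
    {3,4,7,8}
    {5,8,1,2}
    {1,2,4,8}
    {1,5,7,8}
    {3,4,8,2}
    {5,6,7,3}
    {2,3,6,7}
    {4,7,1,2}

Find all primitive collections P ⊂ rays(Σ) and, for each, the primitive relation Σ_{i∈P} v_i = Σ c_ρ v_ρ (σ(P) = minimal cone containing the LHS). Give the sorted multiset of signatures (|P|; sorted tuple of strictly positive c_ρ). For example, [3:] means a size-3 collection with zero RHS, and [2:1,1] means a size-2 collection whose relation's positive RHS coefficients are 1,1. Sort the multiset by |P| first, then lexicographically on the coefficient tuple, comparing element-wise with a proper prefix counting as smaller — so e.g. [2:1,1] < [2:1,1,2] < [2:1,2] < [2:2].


Minimal non-faces — 7 found among 8 rays, 15 max cones:

  • {1,3}:  v_{1} + v_{3} = 0 ; sig = [2:]
  • {4,5}:  v_{4} + v_{5} = v_{8} ; sig = [2:1]
  • {4,6}:  v_{4} + v_{6} = v_{3} ; sig = [2:1]
  • {6,8}:  v_{6} + v_{8} = v_{3} + v_{5} ; sig = [2:1,1]
  • {1,6}:  v_{1} + v_{6} = v_{2} + v_{5} + v_{7} ; sig = [2:1,1,1]
  • {2,7,8}:  v_{2} + v_{7} + v_{8} = 0 ; sig = [3:]
  • {2,3,5,7}:  v_{2} + v_{3} + v_{5} + v_{7} = v_{6} ; sig = [4:1]

Signatures (|P|; sorted positive RHS coefficients), sorted:
    |P|=2: 5 collections, coeffs (), (1), (1), (1,1), (1,1,1)
    |P|=3: 1 collection, coeffs ()
    |P|=4: 1 collection, coeffs (1)


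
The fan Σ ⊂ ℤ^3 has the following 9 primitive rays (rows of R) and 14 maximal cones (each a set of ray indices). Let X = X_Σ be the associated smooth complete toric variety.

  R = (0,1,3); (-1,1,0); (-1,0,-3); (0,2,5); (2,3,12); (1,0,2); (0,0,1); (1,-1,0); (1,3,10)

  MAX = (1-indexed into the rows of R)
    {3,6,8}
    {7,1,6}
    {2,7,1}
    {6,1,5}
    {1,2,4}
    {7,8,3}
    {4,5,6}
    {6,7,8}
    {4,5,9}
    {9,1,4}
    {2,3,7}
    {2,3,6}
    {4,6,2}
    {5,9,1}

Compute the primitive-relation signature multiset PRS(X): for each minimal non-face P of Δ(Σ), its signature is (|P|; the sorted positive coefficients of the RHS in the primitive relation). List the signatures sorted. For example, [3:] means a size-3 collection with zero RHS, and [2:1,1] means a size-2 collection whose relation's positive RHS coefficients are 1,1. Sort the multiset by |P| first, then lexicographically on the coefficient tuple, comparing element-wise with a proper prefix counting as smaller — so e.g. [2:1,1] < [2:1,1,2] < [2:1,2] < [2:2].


20 minimal non-faces of Δ(Σ) (on 9 rays):

  P = {2,8}:  v_{2} + v_{8} = 0  →  sig = [2:]
  P = {1,3}:  v_{1} + v_{3} = v_{2}  →  sig = [2:1]
  P = {6,9}:  v_{6} + v_{9} = v_{5}  →  sig = [2:1]
  P = {1,8}:  v_{1} + v_{8} = v_{6} + v_{7}  →  sig = [2:1,1]
  P = {4,8}:  v_{4} + v_{8} = v_{1} + v_{6}  →  sig = [2:1,1]
  P = {3,9}:  v_{3} + v_{9} = v_{2} + v_{4} + v_{6}  →  sig = [2:1,1,1]
  P = {3,5}:  v_{3} + v_{5} = v_{2} + v_{4} + 2·v_{6}  →  sig = [2:1,1,2]
  P = {2,5}:  v_{2} + v_{5} = 2·v_{4} + v_{6}  →  sig = [2:1,2]
  P = {3,4}:  v_{3} + v_{4} = 2·v_{2} + v_{6}  →  sig = [2:1,2]
  P = {7,9}:  v_{7} + v_{9} = 3·v_{1} + v_{6}  →  sig = [2:1,3]
  P = {2,9}:  v_{2} + v_{9} = 2·v_{4}  →  sig = [2:2]
  P = {4,7}:  v_{4} + v_{7} = 2·v_{1}  →  sig = [2:2]
  P = {8,9}:  v_{8} + v_{9} = 2·v_{1} + 2·v_{6}  →  sig = [2:2,2]
  P = {5,7}:  v_{5} + v_{7} = 3·v_{1} + 2·v_{6}  →  sig = [2:2,3]
  P = {5,8}:  v_{5} + v_{8} = 2·v_{1} + 3·v_{6}  →  sig = [2:2,3]
  P = {3,6,7}:  v_{3} + v_{6} + v_{7} = 0  →  sig = [3:]
  P = {1,2,6}:  v_{1} + v_{2} + v_{6} = v_{4}  →  sig = [3:1]
  P = {1,4,6}:  v_{1} + v_{4} + v_{6} = v_{9}  →  sig = [3:1]
  P = {2,6,7}:  v_{2} + v_{6} + v_{7} = v_{1}  →  sig = [3:1]
  P = {1,4,5}:  v_{1} + v_{4} + v_{5} = 2·v_{9}  →  sig = [3:2]

Hence PRS(X_Σ) =
    [2:]
    [2:1]
    [2:1]
    [2:1,1]
    [2:1,1]
    [2:1,1,1]
    [2:1,1,2]
    [2:1,2]
    [2:1,2]
    [2:1,3]
    [2:2]
    [2:2]
    [2:2,2]
    [2:2,3]
    [2:2,3]
    [3:]
    [3:1]
    [3:1]
    [3:1]
    [3:2]


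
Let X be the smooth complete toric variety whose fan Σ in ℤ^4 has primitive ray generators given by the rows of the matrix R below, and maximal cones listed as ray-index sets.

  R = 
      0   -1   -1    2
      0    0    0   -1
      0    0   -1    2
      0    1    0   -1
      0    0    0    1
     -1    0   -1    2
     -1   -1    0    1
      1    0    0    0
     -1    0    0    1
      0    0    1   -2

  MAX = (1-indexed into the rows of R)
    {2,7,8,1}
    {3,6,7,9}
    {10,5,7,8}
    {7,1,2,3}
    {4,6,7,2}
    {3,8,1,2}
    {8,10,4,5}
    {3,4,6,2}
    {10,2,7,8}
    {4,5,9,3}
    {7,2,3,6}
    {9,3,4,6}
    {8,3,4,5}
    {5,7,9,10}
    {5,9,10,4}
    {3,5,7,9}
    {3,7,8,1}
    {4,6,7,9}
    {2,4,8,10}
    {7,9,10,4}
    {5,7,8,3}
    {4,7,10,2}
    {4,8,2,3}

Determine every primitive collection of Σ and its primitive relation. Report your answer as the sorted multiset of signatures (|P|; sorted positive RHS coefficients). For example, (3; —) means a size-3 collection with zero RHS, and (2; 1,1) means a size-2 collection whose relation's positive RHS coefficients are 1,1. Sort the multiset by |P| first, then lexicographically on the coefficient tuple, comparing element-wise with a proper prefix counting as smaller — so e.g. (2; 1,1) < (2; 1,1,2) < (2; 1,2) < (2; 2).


Minimal non-faces — 16 found among 10 rays, 23 max cones:

  {2,5}:  v_{2} + v_{5} = 0  so sig = (2; —)
  {3,10}:  v_{3} + v_{10} = 0  so sig = (2; —)
  {6,8}:  v_{6} + v_{8} = v_{3}  so sig = (2; 1)
  {8,9}:  v_{8} + v_{9} = v_{5}  so sig = (2; 1)
  {1,4}:  v_{1} + v_{4} = v_{2} + v_{3}  so sig = (2; 1,1)
  {1,9}:  v_{1} + v_{9} = v_{3} + v_{7}  so sig = (2; 1,1)
  {2,9}:  v_{2} + v_{9} = v_{4} + v_{7}  so sig = (2; 1,1)
  {5,6}:  v_{5} + v_{6} = v_{3} + v_{9}  so sig = (2; 1,1)
  {6,10}:  v_{6} + v_{10} = v_{4} + v_{7}  so sig = (2; 1,1)
  {1,5}:  v_{1} + v_{5} = v_{3} + v_{7} + v_{8}  so sig = (2; 1,1,1)
  {1,10}:  v_{1} + v_{10} = v_{2} + v_{7} + v_{8}  so sig = (2; 1,1,1)
  {1,6}:  v_{1} + v_{6} = v_{2} + 2·v_{3} + v_{7}  so sig = (2; 1,1,2)
  {4,7,8}:  v_{4} + v_{7} + v_{8} = 0  so sig = (3; —)
  {3,4,7}:  v_{3} + v_{4} + v_{7} = v_{6}  so sig = (3; 1)
  {4,5,7}:  v_{4} + v_{5} + v_{7} = v_{9}  so sig = (3; 1)
  {2,3,7,8}:  v_{2} + v_{3} + v_{7} + v_{8} = v_{1}  so sig = (4; 1)

Sorted signature multiset PRS(X):
    |P|=2: 12 collections, coeffs (), (), (1), (1), (1,1), (1,1), (1,1), (1,1), (1,1), (1,1,1), (1,1,1), (1,1,2)
    |P|=3: 3 collections, coeffs (), (1), (1)
    |P|=4: 1 collection, coeffs (1)


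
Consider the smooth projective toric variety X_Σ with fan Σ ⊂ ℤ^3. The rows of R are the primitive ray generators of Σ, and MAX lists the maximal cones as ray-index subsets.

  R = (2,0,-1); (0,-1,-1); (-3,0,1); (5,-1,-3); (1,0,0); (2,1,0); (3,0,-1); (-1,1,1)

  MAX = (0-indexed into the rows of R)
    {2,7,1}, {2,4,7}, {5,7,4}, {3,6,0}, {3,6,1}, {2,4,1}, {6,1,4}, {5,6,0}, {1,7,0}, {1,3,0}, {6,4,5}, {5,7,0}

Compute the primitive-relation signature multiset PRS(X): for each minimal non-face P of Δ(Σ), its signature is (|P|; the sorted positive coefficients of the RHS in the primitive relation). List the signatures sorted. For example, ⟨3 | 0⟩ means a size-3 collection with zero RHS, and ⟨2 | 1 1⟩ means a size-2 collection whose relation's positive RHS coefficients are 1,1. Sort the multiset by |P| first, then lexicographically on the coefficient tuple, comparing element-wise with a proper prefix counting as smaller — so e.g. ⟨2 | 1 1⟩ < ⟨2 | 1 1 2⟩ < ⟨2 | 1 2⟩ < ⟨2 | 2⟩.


Σ has 12 primitive collections:

  • {2,6}:  v_{2} + v_{6} = 0  →  sig = ⟨2 | 0⟩
  • {0,4}:  v_{0} + v_{4} = v_{6}  →  sig = ⟨2 | 1⟩
  • {1,5}:  v_{1} + v_{5} = v_{0}  →  sig = ⟨2 | 1⟩
  • {2,5}:  v_{2} + v_{5} = v_{7}  →  sig = ⟨2 | 1⟩
  • {6,7}:  v_{6} + v_{7} = v_{5}  →  sig = ⟨2 | 1⟩
  • {0,2}:  v_{0} + v_{2} = v_{1} + v_{7}  →  sig = ⟨2 | 1 1⟩
  • {2,3}:  v_{2} + v_{3} = v_{0} + v_{1}  →  sig = ⟨2 | 1 1⟩
  • {3,4}:  v_{3} + v_{4} = v_{1} + 2·v_{6}  →  sig = ⟨2 | 1 2⟩
  • {3,5}:  v_{3} + v_{5} = 2·v_{0} + v_{6}  →  sig = ⟨2 | 1 2⟩
  • {3,7}:  v_{3} + v_{7} = 2·v_{0}  →  sig = ⟨2 | 2⟩
  • {1,4,7}:  v_{1} + v_{4} + v_{7} = 0  →  sig = ⟨3 | 0⟩
  • {0,1,6}:  v_{0} + v_{1} + v_{6} = v_{3}  →  sig = ⟨3 | 1⟩

Sorted signature multiset PRS(X):
{ ⟨2 | 0⟩,  ⟨2 | 1⟩ ×4,  ⟨2 | 1 1⟩ ×2,  ⟨2 | 1 2⟩ ×2,  ⟨2 | 2⟩,  ⟨3 | 0⟩,  ⟨3 | 1⟩ }


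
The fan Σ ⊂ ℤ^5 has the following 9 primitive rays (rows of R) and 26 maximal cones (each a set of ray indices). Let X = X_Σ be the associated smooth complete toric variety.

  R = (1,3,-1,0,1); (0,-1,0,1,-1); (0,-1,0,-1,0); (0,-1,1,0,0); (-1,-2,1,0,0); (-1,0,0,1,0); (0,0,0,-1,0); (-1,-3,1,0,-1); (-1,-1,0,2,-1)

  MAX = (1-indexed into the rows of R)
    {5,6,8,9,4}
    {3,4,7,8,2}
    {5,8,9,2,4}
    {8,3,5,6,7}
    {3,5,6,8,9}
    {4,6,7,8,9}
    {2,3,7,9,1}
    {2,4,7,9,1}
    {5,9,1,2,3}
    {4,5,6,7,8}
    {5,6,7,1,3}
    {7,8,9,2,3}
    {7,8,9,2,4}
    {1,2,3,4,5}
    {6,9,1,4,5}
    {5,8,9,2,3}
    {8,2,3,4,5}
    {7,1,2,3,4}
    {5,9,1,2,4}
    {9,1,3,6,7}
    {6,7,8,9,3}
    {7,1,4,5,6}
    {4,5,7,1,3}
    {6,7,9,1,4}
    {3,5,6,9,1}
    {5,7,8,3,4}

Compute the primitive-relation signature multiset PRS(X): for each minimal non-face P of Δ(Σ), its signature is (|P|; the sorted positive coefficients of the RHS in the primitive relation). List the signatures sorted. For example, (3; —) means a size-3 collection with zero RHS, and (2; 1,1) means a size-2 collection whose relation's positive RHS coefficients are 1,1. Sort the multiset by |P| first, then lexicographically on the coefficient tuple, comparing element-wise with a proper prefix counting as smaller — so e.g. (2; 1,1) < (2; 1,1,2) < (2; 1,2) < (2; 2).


6 minimal non-faces of Δ(Σ) (on 9 rays):

  P={1,8}:  v_{1} + v_{8} = 0  ⇒ sig = (2; —)
  P={2,6}:  v_{2} + v_{6} = v_{9}  ⇒ sig = (2; 1)
  P={2,5,7}:  v_{2} + v_{5} + v_{7} = v_{8}  ⇒ sig = (3; 1)
  P={3,4,6}:  v_{3} + v_{4} + v_{6} = v_{5}  ⇒ sig = (3; 1)
  P={3,4,9}:  v_{3} + v_{4} + v_{9} = v_{2} + v_{5}  ⇒ sig = (3; 1,1)
  P={5,7,9}:  v_{5} + v_{7} + v_{9} = v_{6} + v_{8}  ⇒ sig = (3; 1,1)

so the primitive-relation signature multiset is
    (2; —)
    (2; 1)
    (3; 1)
    (3; 1)
    (3; 1,1)
    (3; 1,1)


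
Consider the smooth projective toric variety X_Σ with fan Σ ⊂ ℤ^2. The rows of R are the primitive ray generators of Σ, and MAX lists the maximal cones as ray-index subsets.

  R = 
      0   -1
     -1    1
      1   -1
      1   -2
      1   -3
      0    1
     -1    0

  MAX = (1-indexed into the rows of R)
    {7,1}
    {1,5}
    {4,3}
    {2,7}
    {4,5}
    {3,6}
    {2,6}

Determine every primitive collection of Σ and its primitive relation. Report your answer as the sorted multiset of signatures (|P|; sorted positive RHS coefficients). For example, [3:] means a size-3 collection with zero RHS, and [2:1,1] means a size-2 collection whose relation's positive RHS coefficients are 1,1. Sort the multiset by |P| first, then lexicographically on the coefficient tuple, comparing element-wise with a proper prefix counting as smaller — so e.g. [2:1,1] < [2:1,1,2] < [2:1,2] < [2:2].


|primitive collections| = 14. Relations:

  {1,6}:  v_{1} + v_{6} = 0  ⟹  sig = [2:]
  {2,3}:  v_{2} + v_{3} = 0  ⟹  sig = [2:]
  {1,2}:  v_{1} + v_{2} = v_{7}  ⟹  sig = [2:1]
  {1,3}:  v_{1} + v_{3} = v_{4}  ⟹  sig = [2:1]
  {1,4}:  v_{1} + v_{4} = v_{5}  ⟹  sig = [2:1]
  {2,4}:  v_{2} + v_{4} = v_{1}  ⟹  sig = [2:1]
  {3,7}:  v_{3} + v_{7} = v_{1}  ⟹  sig = [2:1]
  {4,6}:  v_{4} + v_{6} = v_{3}  ⟹  sig = [2:1]
  {5,6}:  v_{5} + v_{6} = v_{4}  ⟹  sig = [2:1]
  {6,7}:  v_{6} + v_{7} = v_{2}  ⟹  sig = [2:1]
  {2,5}:  v_{2} + v_{5} = 2·v_{1}  ⟹  sig = [2:2]
  {3,5}:  v_{3} + v_{5} = 2·v_{4}  ⟹  sig = [2:2]
  {4,7}:  v_{4} + v_{7} = 2·v_{1}  ⟹  sig = [2:2]
  {5,7}:  v_{5} + v_{7} = 3·v_{1}  ⟹  sig = [2:3]

Hence PRS(X_Σ) =
    |P|=2: 14 collections, coeffs (), (), (1), (1), (1), (1), (1), (1), (1), (1), (2), (2), (2), (3)


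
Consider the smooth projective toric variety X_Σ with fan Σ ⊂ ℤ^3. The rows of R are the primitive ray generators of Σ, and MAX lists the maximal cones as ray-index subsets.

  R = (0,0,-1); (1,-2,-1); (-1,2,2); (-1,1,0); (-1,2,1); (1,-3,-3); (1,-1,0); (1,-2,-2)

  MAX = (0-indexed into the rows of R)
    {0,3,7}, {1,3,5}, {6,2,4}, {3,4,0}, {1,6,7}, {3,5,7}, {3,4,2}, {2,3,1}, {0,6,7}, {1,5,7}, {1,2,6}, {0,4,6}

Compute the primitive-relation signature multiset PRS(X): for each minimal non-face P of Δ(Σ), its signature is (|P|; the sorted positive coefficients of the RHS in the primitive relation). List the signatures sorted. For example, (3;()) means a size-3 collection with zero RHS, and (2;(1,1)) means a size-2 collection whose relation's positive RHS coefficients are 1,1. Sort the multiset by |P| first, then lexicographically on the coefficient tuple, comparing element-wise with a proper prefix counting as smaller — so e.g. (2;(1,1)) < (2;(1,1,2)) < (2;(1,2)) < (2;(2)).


Primitive collections (11):

  P={1,4}:  v_{1} + v_{4} = 0  so sig = (2;())
  P={2,7}:  v_{2} + v_{7} = 0  so sig = (2;())
  P={3,6}:  v_{3} + v_{6} = 0  so sig = (2;())
  P={0,1}:  v_{0} + v_{1} = v_{7}  so sig = (2;(1))
  P={0,2}:  v_{0} + v_{2} = v_{4}  so sig = (2;(1))
  P={4,7}:  v_{4} + v_{7} = v_{0}  so sig = (2;(1))
  P={2,5}:  v_{2} + v_{5} = v_{1} + v_{3}  so sig = (2;(1,1))
  P={4,5}:  v_{4} + v_{5} = v_{3} + v_{7}  so sig = (2;(1,1))
  P={5,6}:  v_{5} + v_{6} = v_{1} + v_{7}  so sig = (2;(1,1))
  P={0,5}:  v_{0} + v_{5} = v_{3} + 2·v_{7}  so sig = (2;(1,2))
  P={1,3,7}:  v_{1} + v_{3} + v_{7} = v_{5}  so sig = (3;(1))

Sorted signature multiset PRS(X):
    |P|=2: 10 collections, coeffs (), (), (), (1), (1), (1), (1,1), (1,1), (1,1), (1,2)
    |P|=3: 1 collection, coeffs (1)


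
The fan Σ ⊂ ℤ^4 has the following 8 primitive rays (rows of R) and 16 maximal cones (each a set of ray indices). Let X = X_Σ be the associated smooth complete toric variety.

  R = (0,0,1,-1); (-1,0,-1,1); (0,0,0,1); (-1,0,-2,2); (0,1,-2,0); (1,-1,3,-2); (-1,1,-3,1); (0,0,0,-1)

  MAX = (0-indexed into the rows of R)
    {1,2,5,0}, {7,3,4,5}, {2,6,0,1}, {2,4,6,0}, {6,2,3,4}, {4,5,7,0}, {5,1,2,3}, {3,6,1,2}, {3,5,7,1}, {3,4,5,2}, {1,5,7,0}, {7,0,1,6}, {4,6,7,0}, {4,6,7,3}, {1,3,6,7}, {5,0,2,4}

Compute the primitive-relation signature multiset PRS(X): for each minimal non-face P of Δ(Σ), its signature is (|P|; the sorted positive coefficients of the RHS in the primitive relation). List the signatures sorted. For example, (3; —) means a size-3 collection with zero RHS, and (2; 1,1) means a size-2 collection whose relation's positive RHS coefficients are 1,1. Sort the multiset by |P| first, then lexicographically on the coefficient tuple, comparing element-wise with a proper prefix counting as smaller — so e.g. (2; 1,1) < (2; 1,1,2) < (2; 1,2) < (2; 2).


Minimal non-faces — 4 found among 8 rays, 16 max cones:

  {2,7}:  v_{2} + v_{7} = 0  ⇒ sig = (2; —)
  {0,3}:  v_{0} + v_{3} = v_{1}  ⇒ sig = (2; 1)
  {1,4}:  v_{1} + v_{4} = v_{6}  ⇒ sig = (2; 1)
  {5,6}:  v_{5} + v_{6} = v_{7}  ⇒ sig = (2; 1)

Sorted signature multiset PRS(X):
    |P|=2: 4 collections, coeffs (), (1), (1), (1)
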